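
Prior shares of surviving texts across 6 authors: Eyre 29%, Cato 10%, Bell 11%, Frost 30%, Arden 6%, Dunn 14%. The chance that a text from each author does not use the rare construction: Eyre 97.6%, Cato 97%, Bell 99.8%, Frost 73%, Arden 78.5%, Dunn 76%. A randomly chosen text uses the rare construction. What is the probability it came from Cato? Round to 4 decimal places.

Taking complements, P(rare-form | each) = Eyre 0.024, Cato 0.03, Bell 0.002, Frost 0.27, Arden 0.215, Dunn 0.24.
Prior × likelihood for each hypothesis:
  Eyre: 0.29 × 0.024 = 0.00696
  Cato: 0.1 × 0.03 = 0.003
  Bell: 0.11 × 0.002 = 0.00022
  Frost: 0.3 × 0.27 = 0.081
  Arden: 0.06 × 0.215 = 0.0129
  Dunn: 0.14 × 0.24 = 0.0336
Sum = 0.13768.
P(Cato | evidence) = 0.003 / 0.13768 ≈ 0.0218.

0.0218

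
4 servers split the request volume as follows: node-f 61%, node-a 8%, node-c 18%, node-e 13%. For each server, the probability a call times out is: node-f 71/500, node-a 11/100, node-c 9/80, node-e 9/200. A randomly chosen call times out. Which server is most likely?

node-f

Prior × likelihood for each hypothesis:
  node-f: 0.61 × 0.142 = 0.08662
  node-a: 0.08 × 0.11 = 0.0088
  node-c: 0.18 × 0.1125 = 0.02025
  node-e: 0.13 × 0.045 = 0.00585
Normalizing constant = 0.12152.
Largest term belongs to node-f, so node-f is most probable.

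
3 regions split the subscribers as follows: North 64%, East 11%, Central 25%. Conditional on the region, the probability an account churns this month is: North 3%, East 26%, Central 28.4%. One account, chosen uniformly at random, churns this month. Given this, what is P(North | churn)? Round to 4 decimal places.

0.1616

By Bayes' rule, posterior ∝ prior × likelihood:
  North: 0.64 × 0.03 = 0.0192
  East: 0.11 × 0.26 = 0.0286
  Central: 0.25 × 0.284 = 0.071
Total = 0.1188.
P(North | evidence) = 0.0192 / 0.1188 ≈ 0.1616.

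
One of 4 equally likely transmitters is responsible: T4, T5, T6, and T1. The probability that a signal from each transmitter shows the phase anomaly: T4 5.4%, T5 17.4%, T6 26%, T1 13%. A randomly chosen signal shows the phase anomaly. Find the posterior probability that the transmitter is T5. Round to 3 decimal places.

0.282

Since the prior is uniform, the posterior is proportional to the likelihood:
  T4: 0.054
  T5: 0.174
  T6: 0.26
  T1: 0.13
Total = 0.618.
P(T5 | evidence) = 0.174 / 0.618 ≈ 0.282.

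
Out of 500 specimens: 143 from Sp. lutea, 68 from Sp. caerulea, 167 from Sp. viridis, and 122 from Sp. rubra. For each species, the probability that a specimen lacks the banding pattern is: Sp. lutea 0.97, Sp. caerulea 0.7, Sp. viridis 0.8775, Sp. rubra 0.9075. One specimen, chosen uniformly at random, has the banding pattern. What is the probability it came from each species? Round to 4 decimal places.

Taking complements, P(banded | each) = Sp. lutea 0.03, Sp. caerulea 0.3, Sp. viridis 0.1225, Sp. rubra 0.0925.
Unnormalized posteriors (prior × likelihood):
  Sp. lutea: 0.286 × 0.03 = 0.00858
  Sp. caerulea: 0.136 × 0.3 = 0.0408
  Sp. viridis: 0.334 × 0.1225 = 0.040915
  Sp. rubra: 0.244 × 0.0925 = 0.02257
Normalizing constant = 0.112865.
P(Sp. lutea | banded) = 0.00858/0.112865 ≈ 0.0760
P(Sp. caerulea | banded) = 0.0408/0.112865 ≈ 0.3615
P(Sp. viridis | banded) = 0.040915/0.112865 ≈ 0.3625
P(Sp. rubra | banded) = 0.02257/0.112865 ≈ 0.2000

Sp. lutea 0.0760, Sp. caerulea 0.3615, Sp. viridis 0.3625, Sp. rubra 0.2000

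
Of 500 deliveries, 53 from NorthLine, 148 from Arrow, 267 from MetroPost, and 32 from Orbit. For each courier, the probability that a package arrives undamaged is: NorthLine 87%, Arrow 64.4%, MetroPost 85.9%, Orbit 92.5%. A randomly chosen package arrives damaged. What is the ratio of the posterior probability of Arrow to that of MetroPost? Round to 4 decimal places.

1.3995

Taking complements, P(damaged | each) = NorthLine 0.13, Arrow 0.356, MetroPost 0.141, Orbit 0.075.
Prior × likelihood for each hypothesis:
  NorthLine: 0.106 × 0.13 = 0.01378
  Arrow: 0.296 × 0.356 = 0.105376
  MetroPost: 0.534 × 0.141 = 0.075294
  Orbit: 0.064 × 0.075 = 0.0048
Normalizing constant = 0.19925.
The ratio is 0.105376 / 0.075294 (the normalizer cancels) = 1.3995.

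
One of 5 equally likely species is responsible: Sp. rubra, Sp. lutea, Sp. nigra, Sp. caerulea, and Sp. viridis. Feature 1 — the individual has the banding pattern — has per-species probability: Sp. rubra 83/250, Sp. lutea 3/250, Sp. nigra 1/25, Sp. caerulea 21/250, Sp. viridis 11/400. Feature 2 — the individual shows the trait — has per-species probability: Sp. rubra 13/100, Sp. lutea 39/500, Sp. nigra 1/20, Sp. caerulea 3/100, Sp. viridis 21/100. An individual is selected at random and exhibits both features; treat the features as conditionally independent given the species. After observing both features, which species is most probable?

Sp. rubra

With a uniform prior (1/5 each), posterior ∝ likelihood:
  Sp. rubra: 0.332 × 0.13 = 0.04316
  Sp. lutea: 0.012 × 0.078 = 0.000936
  Sp. nigra: 0.04 × 0.05 = 0.002
  Sp. caerulea: 0.084 × 0.03 = 0.00252
  Sp. viridis: 0.0275 × 0.21 = 0.005775
Total = 0.054391.
Largest term belongs to Sp. rubra, so Sp. rubra is most probable.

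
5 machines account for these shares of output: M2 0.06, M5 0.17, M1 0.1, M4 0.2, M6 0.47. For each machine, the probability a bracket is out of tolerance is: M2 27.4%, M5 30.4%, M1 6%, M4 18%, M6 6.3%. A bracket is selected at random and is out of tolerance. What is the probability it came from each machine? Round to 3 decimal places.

By Bayes' rule, posterior ∝ prior × likelihood:
  M2: 0.06 × 0.274 = 0.01644
  M5: 0.17 × 0.304 = 0.05168
  M1: 0.1 × 0.06 = 0.006
  M4: 0.2 × 0.18 = 0.036
  M6: 0.47 × 0.063 = 0.02961
Sum = 0.13973.
P(M2 | oversize) = 0.01644/0.13973 ≈ 0.118
P(M5 | oversize) = 0.05168/0.13973 ≈ 0.370
P(M1 | oversize) = 0.006/0.13973 ≈ 0.043
P(M4 | oversize) = 0.036/0.13973 ≈ 0.258
P(M6 | oversize) = 0.02961/0.13973 ≈ 0.212

M2 0.118, M5 0.370, M1 0.043, M4 0.258, M6 0.212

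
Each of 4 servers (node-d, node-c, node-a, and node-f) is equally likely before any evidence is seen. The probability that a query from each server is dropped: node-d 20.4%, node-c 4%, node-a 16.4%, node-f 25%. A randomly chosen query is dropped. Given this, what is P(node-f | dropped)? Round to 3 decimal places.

0.380

With a uniform prior (1/4 each), posterior ∝ likelihood:
  node-d: 0.204
  node-c: 0.04
  node-a: 0.164
  node-f: 0.25
Normalizing constant = 0.658.
P(node-f | evidence) = 0.25 / 0.658 ≈ 0.380.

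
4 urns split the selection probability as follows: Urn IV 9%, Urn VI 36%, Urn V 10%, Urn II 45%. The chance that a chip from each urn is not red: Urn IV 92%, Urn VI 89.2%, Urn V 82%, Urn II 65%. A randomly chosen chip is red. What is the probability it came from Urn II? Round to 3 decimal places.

0.711

Taking complements, P(red | each) = Urn IV 0.08, Urn VI 0.108, Urn V 0.18, Urn II 0.35.
Compute prior × likelihood for every hypothesis:
  Urn IV: 0.09 × 0.08 = 0.0072
  Urn VI: 0.36 × 0.108 = 0.03888
  Urn V: 0.1 × 0.18 = 0.018
  Urn II: 0.45 × 0.35 = 0.1575
Sum = 0.22158.
P(Urn II | evidence) = 0.1575 / 0.22158 ≈ 0.711.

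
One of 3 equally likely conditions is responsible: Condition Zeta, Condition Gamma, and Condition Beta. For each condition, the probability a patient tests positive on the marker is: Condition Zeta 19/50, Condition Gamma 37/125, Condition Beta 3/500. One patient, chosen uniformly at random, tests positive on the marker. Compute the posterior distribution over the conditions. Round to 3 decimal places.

With a uniform prior (1/3 each), posterior ∝ likelihood:
  Condition Zeta: 0.38
  Condition Gamma: 0.296
  Condition Beta: 0.006
Sum = 0.682.
P(Condition Zeta | marker-positive) = 0.38/0.682 ≈ 0.557
P(Condition Gamma | marker-positive) = 0.296/0.682 ≈ 0.434
P(Condition Beta | marker-positive) = 0.006/0.682 ≈ 0.009

Condition Zeta 0.557, Condition Gamma 0.434, Condition Beta 0.009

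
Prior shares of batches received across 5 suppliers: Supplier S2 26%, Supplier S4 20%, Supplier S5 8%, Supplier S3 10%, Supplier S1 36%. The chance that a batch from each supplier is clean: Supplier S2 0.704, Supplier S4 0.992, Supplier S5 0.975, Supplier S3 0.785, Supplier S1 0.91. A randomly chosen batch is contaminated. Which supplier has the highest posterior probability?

Taking complements, P(contaminated | each) = Supplier S2 0.296, Supplier S4 0.008, Supplier S5 0.025, Supplier S3 0.215, Supplier S1 0.09.
Prior × likelihood for each hypothesis:
  Supplier S2: 0.26 × 0.296 = 0.07696
  Supplier S4: 0.2 × 0.008 = 0.0016
  Supplier S5: 0.08 × 0.025 = 0.002
  Supplier S3: 0.1 × 0.215 = 0.0215
  Supplier S1: 0.36 × 0.09 = 0.0324
Total = 0.13446.
Largest term belongs to Supplier S2, so Supplier S2 is most probable.

Supplier S2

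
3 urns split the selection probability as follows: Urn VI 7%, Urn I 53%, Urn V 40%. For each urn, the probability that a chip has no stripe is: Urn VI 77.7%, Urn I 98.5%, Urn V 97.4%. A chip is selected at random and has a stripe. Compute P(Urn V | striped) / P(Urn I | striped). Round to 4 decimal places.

Taking complements, P(striped | each) = Urn VI 0.223, Urn I 0.015, Urn V 0.026.
By Bayes' rule, posterior ∝ prior × likelihood:
  Urn VI: 0.07 × 0.223 = 0.01561
  Urn I: 0.53 × 0.015 = 0.00795
  Urn V: 0.4 × 0.026 = 0.0104
Sum = 0.03396.
The ratio is 0.0104 / 0.00795 (the normalizer cancels) = 1.3082.

1.3082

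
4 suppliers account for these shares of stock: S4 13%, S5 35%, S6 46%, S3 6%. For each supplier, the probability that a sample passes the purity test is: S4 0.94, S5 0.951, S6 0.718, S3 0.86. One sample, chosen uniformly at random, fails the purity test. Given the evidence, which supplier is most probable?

S6

Taking complements, P(off-spec | each) = S4 0.06, S5 0.049, S6 0.282, S3 0.14.
Compute prior × likelihood for every hypothesis:
  S4: 0.13 × 0.06 = 0.0078
  S5: 0.35 × 0.049 = 0.01715
  S6: 0.46 × 0.282 = 0.12972
  S3: 0.06 × 0.14 = 0.0084
Total = 0.16307.
Largest term belongs to S6, so S6 is most probable.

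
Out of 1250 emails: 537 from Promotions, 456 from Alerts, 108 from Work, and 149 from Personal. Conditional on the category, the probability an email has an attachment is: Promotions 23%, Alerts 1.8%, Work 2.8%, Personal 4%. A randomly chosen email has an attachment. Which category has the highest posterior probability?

By Bayes' rule, posterior ∝ prior × likelihood:
  Promotions: 0.4296 × 0.23 = 0.098808
  Alerts: 0.3648 × 0.018 = 0.0065664
  Work: 0.0864 × 0.028 = 0.0024192
  Personal: 0.1192 × 0.04 = 0.004768
Total = 0.1125616.
Largest term belongs to Promotions, so Promotions is most probable.

Promotions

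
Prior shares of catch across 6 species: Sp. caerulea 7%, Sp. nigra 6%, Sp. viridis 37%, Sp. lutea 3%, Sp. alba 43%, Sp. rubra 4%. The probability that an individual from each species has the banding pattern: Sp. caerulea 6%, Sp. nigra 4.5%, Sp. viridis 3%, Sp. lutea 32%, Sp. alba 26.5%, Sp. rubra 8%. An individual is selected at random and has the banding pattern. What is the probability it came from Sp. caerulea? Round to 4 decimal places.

Unnormalized posteriors (prior × likelihood):
  Sp. caerulea: 0.07 × 0.06 = 0.0042
  Sp. nigra: 0.06 × 0.045 = 0.0027
  Sp. viridis: 0.37 × 0.03 = 0.0111
  Sp. lutea: 0.03 × 0.32 = 0.0096
  Sp. alba: 0.43 × 0.265 = 0.11395
  Sp. rubra: 0.04 × 0.08 = 0.0032
Normalizing constant = 0.14475.
P(Sp. caerulea | evidence) = 0.0042 / 0.14475 ≈ 0.0290.

0.0290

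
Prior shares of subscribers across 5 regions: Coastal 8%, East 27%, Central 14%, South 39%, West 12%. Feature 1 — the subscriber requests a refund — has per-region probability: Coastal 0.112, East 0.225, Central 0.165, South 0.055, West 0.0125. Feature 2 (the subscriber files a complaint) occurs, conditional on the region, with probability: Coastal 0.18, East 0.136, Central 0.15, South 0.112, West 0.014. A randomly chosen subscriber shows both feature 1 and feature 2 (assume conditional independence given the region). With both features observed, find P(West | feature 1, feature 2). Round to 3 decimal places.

Unnormalized posteriors (prior × likelihood):
  Coastal: 0.08 × 0.112 × 0.18 = 0.0016128
  East: 0.27 × 0.225 × 0.136 = 0.008262
  Central: 0.14 × 0.165 × 0.15 = 0.003465
  South: 0.39 × 0.055 × 0.112 = 0.0024024
  West: 0.12 × 0.0125 × 0.014 = 0.000021
Total = 0.0157632.
P(West | evidence) = 0.000021 / 0.0157632 ≈ 0.001.

0.001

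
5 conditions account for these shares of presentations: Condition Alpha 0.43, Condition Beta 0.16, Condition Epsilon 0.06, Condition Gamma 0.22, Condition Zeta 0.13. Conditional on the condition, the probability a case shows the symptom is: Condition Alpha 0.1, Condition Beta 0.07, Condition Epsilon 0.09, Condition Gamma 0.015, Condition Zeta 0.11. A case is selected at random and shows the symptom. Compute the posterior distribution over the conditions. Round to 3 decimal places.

Compute prior × likelihood for every hypothesis:
  Condition Alpha: 0.43 × 0.1 = 0.043
  Condition Beta: 0.16 × 0.07 = 0.0112
  Condition Epsilon: 0.06 × 0.09 = 0.0054
  Condition Gamma: 0.22 × 0.015 = 0.0033
  Condition Zeta: 0.13 × 0.11 = 0.0143
Total = 0.0772.
P(Condition Alpha | symptomatic) = 0.043/0.0772 ≈ 0.557
P(Condition Beta | symptomatic) = 0.0112/0.0772 ≈ 0.145
P(Condition Epsilon | symptomatic) = 0.0054/0.0772 ≈ 0.070
P(Condition Gamma | symptomatic) = 0.0033/0.0772 ≈ 0.043
P(Condition Zeta | symptomatic) = 0.0143/0.0772 ≈ 0.185

Condition Alpha 0.557, Condition Beta 0.145, Condition Epsilon 0.070, Condition Gamma 0.043, Condition Zeta 0.185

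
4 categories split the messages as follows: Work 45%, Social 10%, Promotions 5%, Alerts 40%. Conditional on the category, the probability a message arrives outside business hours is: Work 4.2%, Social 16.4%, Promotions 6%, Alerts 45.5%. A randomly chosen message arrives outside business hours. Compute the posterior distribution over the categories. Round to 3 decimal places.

Compute prior × likelihood for every hypothesis:
  Work: 0.45 × 0.042 = 0.0189
  Social: 0.1 × 0.164 = 0.0164
  Promotions: 0.05 × 0.06 = 0.003
  Alerts: 0.4 × 0.455 = 0.182
Normalizing constant = 0.2203.
P(Work | off-hours) = 0.0189/0.2203 ≈ 0.086
P(Social | off-hours) = 0.0164/0.2203 ≈ 0.074
P(Promotions | off-hours) = 0.003/0.2203 ≈ 0.014
P(Alerts | off-hours) = 0.182/0.2203 ≈ 0.826
(Check: 0.086+0.074+0.014+0.826 = 1.000.)

Work 0.086, Social 0.074, Promotions 0.014, Alerts 0.826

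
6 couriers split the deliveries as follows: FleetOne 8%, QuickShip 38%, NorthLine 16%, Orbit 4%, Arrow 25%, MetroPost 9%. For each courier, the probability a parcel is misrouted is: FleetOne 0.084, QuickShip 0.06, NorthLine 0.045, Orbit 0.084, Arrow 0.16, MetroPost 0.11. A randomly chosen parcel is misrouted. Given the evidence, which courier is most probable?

Arrow

Unnormalized posteriors (prior × likelihood):
  FleetOne: 0.08 × 0.084 = 0.00672
  QuickShip: 0.38 × 0.06 = 0.0228
  NorthLine: 0.16 × 0.045 = 0.0072
  Orbit: 0.04 × 0.084 = 0.00336
  Arrow: 0.25 × 0.16 = 0.04
  MetroPost: 0.09 × 0.11 = 0.0099
Sum = 0.08998.
Largest term belongs to Arrow, so Arrow is most probable.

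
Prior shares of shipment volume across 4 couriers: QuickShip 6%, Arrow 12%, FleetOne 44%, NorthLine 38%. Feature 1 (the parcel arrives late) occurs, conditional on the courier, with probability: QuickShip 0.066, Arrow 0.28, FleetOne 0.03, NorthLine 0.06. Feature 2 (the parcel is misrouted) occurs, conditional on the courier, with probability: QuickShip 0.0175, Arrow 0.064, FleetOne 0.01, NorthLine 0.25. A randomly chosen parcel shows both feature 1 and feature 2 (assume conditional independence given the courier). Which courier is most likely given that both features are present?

NorthLine

Compute prior × likelihood for every hypothesis:
  QuickShip: 0.06 × 0.066 × 0.0175 = 0.0000693
  Arrow: 0.12 × 0.28 × 0.064 = 0.0021504
  FleetOne: 0.44 × 0.03 × 0.01 = 0.000132
  NorthLine: 0.38 × 0.06 × 0.25 = 0.0057
Normalizing constant = 0.0080517.
Largest term belongs to NorthLine, so NorthLine is most probable.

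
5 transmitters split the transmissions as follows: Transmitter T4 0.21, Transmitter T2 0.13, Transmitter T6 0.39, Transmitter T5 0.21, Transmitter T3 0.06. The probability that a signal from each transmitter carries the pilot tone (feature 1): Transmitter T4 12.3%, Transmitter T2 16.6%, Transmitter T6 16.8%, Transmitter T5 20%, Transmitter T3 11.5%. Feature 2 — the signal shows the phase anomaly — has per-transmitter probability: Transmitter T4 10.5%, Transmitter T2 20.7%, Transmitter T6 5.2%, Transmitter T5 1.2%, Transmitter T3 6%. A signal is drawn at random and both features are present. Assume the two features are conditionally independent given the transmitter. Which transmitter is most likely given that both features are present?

Unnormalized posteriors (prior × likelihood):
  Transmitter T4: 0.21 × 0.123 × 0.105 = 0.00271215
  Transmitter T2: 0.13 × 0.166 × 0.207 = 0.00446706
  Transmitter T6: 0.39 × 0.168 × 0.052 = 0.00340704
  Transmitter T5: 0.21 × 0.2 × 0.012 = 0.000504
  Transmitter T3: 0.06 × 0.115 × 0.06 = 0.000414
Sum = 0.01150425.
Largest term belongs to Transmitter T2, so Transmitter T2 is most probable.

Transmitter T2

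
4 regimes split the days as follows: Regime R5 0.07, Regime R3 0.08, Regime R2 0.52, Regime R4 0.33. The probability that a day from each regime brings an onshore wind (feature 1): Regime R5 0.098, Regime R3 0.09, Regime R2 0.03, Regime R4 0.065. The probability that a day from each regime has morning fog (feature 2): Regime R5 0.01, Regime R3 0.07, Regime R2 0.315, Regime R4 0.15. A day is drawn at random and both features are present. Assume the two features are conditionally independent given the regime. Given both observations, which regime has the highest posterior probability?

Regime R2

Unnormalized posteriors (prior × likelihood):
  Regime R5: 0.07 × 0.098 × 0.01 = 0.0000686
  Regime R3: 0.08 × 0.09 × 0.07 = 0.000504
  Regime R2: 0.52 × 0.03 × 0.315 = 0.004914
  Regime R4: 0.33 × 0.065 × 0.15 = 0.0032175
Sum = 0.0087041.
Largest term belongs to Regime R2, so Regime R2 is most probable.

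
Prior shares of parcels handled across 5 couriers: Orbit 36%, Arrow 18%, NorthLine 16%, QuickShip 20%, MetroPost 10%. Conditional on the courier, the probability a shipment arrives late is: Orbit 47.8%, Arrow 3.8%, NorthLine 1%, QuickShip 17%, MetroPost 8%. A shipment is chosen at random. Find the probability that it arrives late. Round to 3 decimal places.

By Bayes' rule, posterior ∝ prior × likelihood:
  Orbit: 0.36 × 0.478 = 0.17208
  Arrow: 0.18 × 0.038 = 0.00684
  NorthLine: 0.16 × 0.01 = 0.0016
  QuickShip: 0.2 × 0.17 = 0.034
  MetroPost: 0.1 × 0.08 = 0.008
P(late) = 0.17208 + 0.00684 + 0.0016 + 0.034 + 0.008 = 0.22252 → 0.223.

0.223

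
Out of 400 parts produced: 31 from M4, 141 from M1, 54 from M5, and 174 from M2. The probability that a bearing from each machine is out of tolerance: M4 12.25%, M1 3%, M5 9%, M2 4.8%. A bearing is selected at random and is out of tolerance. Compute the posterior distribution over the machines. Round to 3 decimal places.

Prior × likelihood for each hypothesis:
  M4: 0.0775 × 0.1225 = 0.00949375
  M1: 0.3525 × 0.03 = 0.010575
  M5: 0.135 × 0.09 = 0.01215
  M2: 0.435 × 0.048 = 0.02088
Sum = 0.05309875.
P(M4 | oversize) = 0.00949375/0.05309875 ≈ 0.179
P(M1 | oversize) = 0.010575/0.05309875 ≈ 0.199
P(M5 | oversize) = 0.01215/0.05309875 ≈ 0.229
P(M2 | oversize) = 0.02088/0.05309875 ≈ 0.393

M4 0.179, M1 0.199, M5 0.229, M2 0.393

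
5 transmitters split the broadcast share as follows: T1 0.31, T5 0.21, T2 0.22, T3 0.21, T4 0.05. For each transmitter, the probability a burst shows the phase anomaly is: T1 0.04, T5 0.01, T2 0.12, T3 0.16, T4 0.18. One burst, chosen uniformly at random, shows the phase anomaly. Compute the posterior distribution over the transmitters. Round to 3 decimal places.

T1 0.149, T5 0.025, T2 0.316, T3 0.402, T4 0.108

Unnormalized posteriors (prior × likelihood):
  T1: 0.31 × 0.04 = 0.0124
  T5: 0.21 × 0.01 = 0.0021
  T2: 0.22 × 0.12 = 0.0264
  T3: 0.21 × 0.16 = 0.0336
  T4: 0.05 × 0.18 = 0.009
Sum = 0.0835.
P(T1 | anomaly) = 0.0124/0.0835 ≈ 0.149
P(T5 | anomaly) = 0.0021/0.0835 ≈ 0.025
P(T2 | anomaly) = 0.0264/0.0835 ≈ 0.316
P(T3 | anomaly) = 0.0336/0.0835 ≈ 0.402
P(T4 | anomaly) = 0.009/0.0835 ≈ 0.108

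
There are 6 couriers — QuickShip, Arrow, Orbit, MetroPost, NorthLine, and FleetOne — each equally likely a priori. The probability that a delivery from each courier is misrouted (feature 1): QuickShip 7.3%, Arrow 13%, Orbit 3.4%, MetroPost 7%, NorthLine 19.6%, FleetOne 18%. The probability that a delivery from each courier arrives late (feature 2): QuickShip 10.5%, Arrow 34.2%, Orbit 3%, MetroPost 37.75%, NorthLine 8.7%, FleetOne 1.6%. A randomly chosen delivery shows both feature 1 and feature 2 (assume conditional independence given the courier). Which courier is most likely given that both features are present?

Since the prior is uniform, the posterior is proportional to the likelihood:
  QuickShip: 0.073 × 0.105 = 0.007665
  Arrow: 0.13 × 0.342 = 0.04446
  Orbit: 0.034 × 0.03 = 0.00102
  MetroPost: 0.07 × 0.3775 = 0.026425
  NorthLine: 0.196 × 0.087 = 0.017052
  FleetOne: 0.18 × 0.016 = 0.00288
Total = 0.099502.
Largest term belongs to Arrow, so Arrow is most probable.

Arrow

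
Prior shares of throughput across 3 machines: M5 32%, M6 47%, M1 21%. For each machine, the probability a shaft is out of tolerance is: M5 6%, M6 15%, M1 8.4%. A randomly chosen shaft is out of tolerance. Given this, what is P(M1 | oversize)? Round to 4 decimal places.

Unnormalized posteriors (prior × likelihood):
  M5: 0.32 × 0.06 = 0.0192
  M6: 0.47 × 0.15 = 0.0705
  M1: 0.21 × 0.084 = 0.01764
Sum = 0.10734.
P(M1 | evidence) = 0.01764 / 0.10734 ≈ 0.1643.

0.1643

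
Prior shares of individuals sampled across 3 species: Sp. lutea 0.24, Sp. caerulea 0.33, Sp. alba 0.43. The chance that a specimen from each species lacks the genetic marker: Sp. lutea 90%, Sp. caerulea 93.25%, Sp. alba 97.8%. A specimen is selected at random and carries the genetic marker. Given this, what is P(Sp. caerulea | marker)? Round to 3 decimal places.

Taking complements, P(marker | each) = Sp. lutea 0.1, Sp. caerulea 0.0675, Sp. alba 0.022.
Unnormalized posteriors (prior × likelihood):
  Sp. lutea: 0.24 × 0.1 = 0.024
  Sp. caerulea: 0.33 × 0.0675 = 0.022275
  Sp. alba: 0.43 × 0.022 = 0.00946
Normalizing constant = 0.055735.
P(Sp. caerulea | evidence) = 0.022275 / 0.055735 ≈ 0.400.

0.400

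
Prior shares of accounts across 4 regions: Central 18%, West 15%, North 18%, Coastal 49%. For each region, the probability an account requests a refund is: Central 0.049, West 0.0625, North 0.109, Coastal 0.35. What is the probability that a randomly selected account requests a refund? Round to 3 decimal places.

Prior × likelihood for each hypothesis:
  Central: 0.18 × 0.049 = 0.00882
  West: 0.15 × 0.0625 = 0.009375
  North: 0.18 × 0.109 = 0.01962
  Coastal: 0.49 × 0.35 = 0.1715
P(refund) = 0.00882 + 0.009375 + 0.01962 + 0.1715 = 0.209315 → 0.209.

0.209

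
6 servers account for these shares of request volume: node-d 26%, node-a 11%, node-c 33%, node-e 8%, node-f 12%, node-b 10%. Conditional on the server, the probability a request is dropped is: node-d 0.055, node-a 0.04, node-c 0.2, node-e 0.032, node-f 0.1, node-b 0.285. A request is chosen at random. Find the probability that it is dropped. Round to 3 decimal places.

Unnormalized posteriors (prior × likelihood):
  node-d: 0.26 × 0.055 = 0.0143
  node-a: 0.11 × 0.04 = 0.0044
  node-c: 0.33 × 0.2 = 0.066
  node-e: 0.08 × 0.032 = 0.00256
  node-f: 0.12 × 0.1 = 0.012
  node-b: 0.1 × 0.285 = 0.0285
P(dropped) = 0.0143 + 0.0044 + 0.066 + 0.00256 + 0.012 + 0.0285 = 0.12776 → 0.128.

0.128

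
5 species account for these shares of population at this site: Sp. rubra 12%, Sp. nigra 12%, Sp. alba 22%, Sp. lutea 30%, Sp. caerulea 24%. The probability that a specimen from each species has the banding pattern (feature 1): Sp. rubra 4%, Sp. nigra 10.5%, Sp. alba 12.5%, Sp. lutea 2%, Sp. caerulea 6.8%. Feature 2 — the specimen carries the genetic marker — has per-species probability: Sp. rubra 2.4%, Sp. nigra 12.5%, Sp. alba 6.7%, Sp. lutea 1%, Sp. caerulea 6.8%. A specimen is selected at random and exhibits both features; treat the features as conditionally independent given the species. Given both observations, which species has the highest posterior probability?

Compute prior × likelihood for every hypothesis:
  Sp. rubra: 0.12 × 0.04 × 0.024 = 0.0001152
  Sp. nigra: 0.12 × 0.105 × 0.125 = 0.001575
  Sp. alba: 0.22 × 0.125 × 0.067 = 0.0018425
  Sp. lutea: 0.3 × 0.02 × 0.01 = 0.00006
  Sp. caerulea: 0.24 × 0.068 × 0.068 = 0.00110976
Sum = 0.00470246.
Largest term belongs to Sp. alba, so Sp. alba is most probable.

Sp. alba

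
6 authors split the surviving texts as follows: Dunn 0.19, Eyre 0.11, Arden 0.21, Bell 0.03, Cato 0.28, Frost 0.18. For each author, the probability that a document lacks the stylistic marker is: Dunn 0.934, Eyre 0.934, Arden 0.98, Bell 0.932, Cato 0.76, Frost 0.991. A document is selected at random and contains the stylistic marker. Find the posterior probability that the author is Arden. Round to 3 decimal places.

0.044

Taking complements, P(marker | each) = Dunn 0.066, Eyre 0.066, Arden 0.02, Bell 0.068, Cato 0.24, Frost 0.009.
Compute prior × likelihood for every hypothesis:
  Dunn: 0.19 × 0.066 = 0.01254
  Eyre: 0.11 × 0.066 = 0.00726
  Arden: 0.21 × 0.02 = 0.0042
  Bell: 0.03 × 0.068 = 0.00204
  Cato: 0.28 × 0.24 = 0.0672
  Frost: 0.18 × 0.009 = 0.00162
Sum = 0.09486.
P(Arden | evidence) = 0.0042 / 0.09486 ≈ 0.044.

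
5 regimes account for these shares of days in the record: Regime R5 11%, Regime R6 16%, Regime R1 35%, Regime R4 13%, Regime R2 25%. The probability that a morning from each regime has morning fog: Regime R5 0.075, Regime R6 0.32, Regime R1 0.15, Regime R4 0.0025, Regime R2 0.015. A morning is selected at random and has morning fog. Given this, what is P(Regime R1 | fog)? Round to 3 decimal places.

Prior × likelihood for each hypothesis:
  Regime R5: 0.11 × 0.075 = 0.00825
  Regime R6: 0.16 × 0.32 = 0.0512
  Regime R1: 0.35 × 0.15 = 0.0525
  Regime R4: 0.13 × 0.0025 = 0.000325
  Regime R2: 0.25 × 0.015 = 0.00375
Normalizing constant = 0.116025.
P(Regime R1 | evidence) = 0.0525 / 0.116025 ≈ 0.452.

0.452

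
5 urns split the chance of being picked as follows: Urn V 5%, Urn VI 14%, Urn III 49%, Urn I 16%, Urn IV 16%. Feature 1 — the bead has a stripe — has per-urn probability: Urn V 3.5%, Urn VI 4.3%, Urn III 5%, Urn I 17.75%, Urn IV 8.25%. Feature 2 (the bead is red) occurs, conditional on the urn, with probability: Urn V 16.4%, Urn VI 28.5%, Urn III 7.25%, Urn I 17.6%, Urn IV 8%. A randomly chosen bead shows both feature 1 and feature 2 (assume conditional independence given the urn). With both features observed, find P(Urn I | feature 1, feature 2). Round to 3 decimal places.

Prior × likelihood for each hypothesis:
  Urn V: 0.05 × 0.035 × 0.164 = 0.000287
  Urn VI: 0.14 × 0.043 × 0.285 = 0.0017157
  Urn III: 0.49 × 0.05 × 0.0725 = 0.00177625
  Urn I: 0.16 × 0.1775 × 0.176 = 0.0049984
  Urn IV: 0.16 × 0.0825 × 0.08 = 0.001056
Total = 0.00983335.
P(Urn I | evidence) = 0.0049984 / 0.00983335 ≈ 0.508.

0.508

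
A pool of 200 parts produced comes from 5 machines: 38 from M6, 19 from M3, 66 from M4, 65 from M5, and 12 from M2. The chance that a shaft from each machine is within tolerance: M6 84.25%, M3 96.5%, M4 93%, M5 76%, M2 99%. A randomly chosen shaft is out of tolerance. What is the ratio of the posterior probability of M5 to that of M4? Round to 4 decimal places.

Taking complements, P(oversize | each) = M6 0.1575, M3 0.035, M4 0.07, M5 0.24, M2 0.01.
By Bayes' rule, posterior ∝ prior × likelihood:
  M6: 0.19 × 0.1575 = 0.029925
  M3: 0.095 × 0.035 = 0.003325
  M4: 0.33 × 0.07 = 0.0231
  M5: 0.325 × 0.24 = 0.078
  M2: 0.06 × 0.01 = 0.0006
Normalizing constant = 0.13495.
The ratio is 0.078 / 0.0231 (the normalizer cancels) = 3.3766.

3.3766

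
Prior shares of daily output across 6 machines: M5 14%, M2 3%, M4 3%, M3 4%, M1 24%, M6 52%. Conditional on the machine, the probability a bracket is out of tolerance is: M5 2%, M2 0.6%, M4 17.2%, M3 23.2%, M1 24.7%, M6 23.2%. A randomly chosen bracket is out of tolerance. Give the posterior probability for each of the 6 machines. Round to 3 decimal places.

Unnormalized posteriors (prior × likelihood):
  M5: 0.14 × 0.02 = 0.0028
  M2: 0.03 × 0.006 = 0.00018
  M4: 0.03 × 0.172 = 0.00516
  M3: 0.04 × 0.232 = 0.00928
  M1: 0.24 × 0.247 = 0.05928
  M6: 0.52 × 0.232 = 0.12064
Sum = 0.19734.
P(M5 | oversize) = 0.0028/0.19734 ≈ 0.014
P(M2 | oversize) = 0.00018/0.19734 ≈ 0.001
P(M4 | oversize) = 0.00516/0.19734 ≈ 0.026
P(M3 | oversize) = 0.00928/0.19734 ≈ 0.047
P(M1 | oversize) = 0.05928/0.19734 ≈ 0.300
P(M6 | oversize) = 0.12064/0.19734 ≈ 0.611
(Check: 0.014+0.001+0.026+0.047+0.300+0.611 = 0.999.)

M5 0.014, M2 0.001, M4 0.026, M3 0.047, M1 0.300, M6 0.611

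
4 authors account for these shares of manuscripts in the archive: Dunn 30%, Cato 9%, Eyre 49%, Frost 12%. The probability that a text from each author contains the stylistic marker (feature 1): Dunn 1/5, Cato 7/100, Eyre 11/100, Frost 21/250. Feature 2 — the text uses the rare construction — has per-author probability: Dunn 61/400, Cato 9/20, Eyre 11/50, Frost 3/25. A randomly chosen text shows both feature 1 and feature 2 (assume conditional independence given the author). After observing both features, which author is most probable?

Prior × likelihood for each hypothesis:
  Dunn: 0.3 × 0.2 × 0.1525 = 0.00915
  Cato: 0.09 × 0.07 × 0.45 = 0.002835
  Eyre: 0.49 × 0.11 × 0.22 = 0.011858
  Frost: 0.12 × 0.084 × 0.12 = 0.0012096
Total = 0.0250526.
Largest term belongs to Eyre, so Eyre is most probable.

Eyre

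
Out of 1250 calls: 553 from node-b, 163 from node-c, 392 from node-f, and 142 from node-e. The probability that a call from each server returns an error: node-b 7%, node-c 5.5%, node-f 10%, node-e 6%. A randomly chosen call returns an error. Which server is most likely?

node-f

Prior × likelihood for each hypothesis:
  node-b: 0.4424 × 0.07 = 0.030968
  node-c: 0.1304 × 0.055 = 0.007172
  node-f: 0.3136 × 0.1 = 0.03136
  node-e: 0.1136 × 0.06 = 0.006816
Normalizing constant = 0.076316.
Largest term belongs to node-f, so node-f is most probable.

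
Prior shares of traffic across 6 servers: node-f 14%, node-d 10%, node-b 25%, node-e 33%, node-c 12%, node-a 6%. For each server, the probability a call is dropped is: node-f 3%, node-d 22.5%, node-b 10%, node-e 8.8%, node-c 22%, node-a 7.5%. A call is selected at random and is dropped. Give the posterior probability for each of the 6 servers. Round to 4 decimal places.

Compute prior × likelihood for every hypothesis:
  node-f: 0.14 × 0.03 = 0.0042
  node-d: 0.1 × 0.225 = 0.0225
  node-b: 0.25 × 0.1 = 0.025
  node-e: 0.33 × 0.088 = 0.02904
  node-c: 0.12 × 0.22 = 0.0264
  node-a: 0.06 × 0.075 = 0.0045
Sum = 0.11164.
P(node-f | dropped) = 0.0042/0.11164 ≈ 0.0376
P(node-d | dropped) = 0.0225/0.11164 ≈ 0.2015
P(node-b | dropped) = 0.025/0.11164 ≈ 0.2239
P(node-e | dropped) = 0.02904/0.11164 ≈ 0.2601
P(node-c | dropped) = 0.0264/0.11164 ≈ 0.2365
P(node-a | dropped) = 0.0045/0.11164 ≈ 0.0403
(Check: 0.0376+0.2015+0.2239+0.2601+0.2365+0.0403 = 0.9999.)

node-f 0.0376, node-d 0.2015, node-b 0.2239, node-e 0.2601, node-c 0.2365, node-a 0.0403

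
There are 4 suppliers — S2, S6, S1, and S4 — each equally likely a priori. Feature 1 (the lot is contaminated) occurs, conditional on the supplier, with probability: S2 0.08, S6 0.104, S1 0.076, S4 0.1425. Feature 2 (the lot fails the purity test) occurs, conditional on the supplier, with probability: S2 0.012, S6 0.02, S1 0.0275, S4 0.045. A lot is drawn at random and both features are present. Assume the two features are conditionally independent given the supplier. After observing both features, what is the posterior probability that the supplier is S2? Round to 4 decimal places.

With a uniform prior (1/4 each), posterior ∝ likelihood:
  S2: 0.08 × 0.012 = 0.00096
  S6: 0.104 × 0.02 = 0.00208
  S1: 0.076 × 0.0275 = 0.00209
  S4: 0.1425 × 0.045 = 0.0064125
Sum = 0.0115425.
P(S2 | evidence) = 0.00096 / 0.0115425 ≈ 0.0832.

0.0832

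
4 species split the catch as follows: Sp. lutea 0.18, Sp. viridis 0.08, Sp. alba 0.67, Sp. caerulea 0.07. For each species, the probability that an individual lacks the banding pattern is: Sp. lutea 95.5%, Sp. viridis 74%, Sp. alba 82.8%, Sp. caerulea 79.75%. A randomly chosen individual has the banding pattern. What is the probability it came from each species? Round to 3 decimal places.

Taking complements, P(banded | each) = Sp. lutea 0.045, Sp. viridis 0.26, Sp. alba 0.172, Sp. caerulea 0.2025.
Compute prior × likelihood for every hypothesis:
  Sp. lutea: 0.18 × 0.045 = 0.0081
  Sp. viridis: 0.08 × 0.26 = 0.0208
  Sp. alba: 0.67 × 0.172 = 0.11524
  Sp. caerulea: 0.07 × 0.2025 = 0.014175
Sum = 0.158315.
P(Sp. lutea | banded) = 0.0081/0.158315 ≈ 0.051
P(Sp. viridis | banded) = 0.0208/0.158315 ≈ 0.131
P(Sp. alba | banded) = 0.11524/0.158315 ≈ 0.728
P(Sp. caerulea | banded) = 0.014175/0.158315 ≈ 0.090
(Check: 0.051+0.131+0.728+0.090 = 1.000.)

Sp. lutea 0.051, Sp. viridis 0.131, Sp. alba 0.728, Sp. caerulea 0.090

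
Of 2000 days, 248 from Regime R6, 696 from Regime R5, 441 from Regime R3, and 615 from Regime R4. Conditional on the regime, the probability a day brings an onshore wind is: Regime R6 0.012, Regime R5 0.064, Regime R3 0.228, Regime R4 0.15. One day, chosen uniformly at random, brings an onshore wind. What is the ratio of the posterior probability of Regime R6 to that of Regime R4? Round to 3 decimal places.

0.032

By Bayes' rule, posterior ∝ prior × likelihood:
  Regime R6: 0.124 × 0.012 = 0.001488
  Regime R5: 0.348 × 0.064 = 0.022272
  Regime R3: 0.2205 × 0.228 = 0.050274
  Regime R4: 0.3075 × 0.15 = 0.046125
Total = 0.120159.
The ratio is 0.001488 / 0.046125 (the normalizer cancels) = 0.032.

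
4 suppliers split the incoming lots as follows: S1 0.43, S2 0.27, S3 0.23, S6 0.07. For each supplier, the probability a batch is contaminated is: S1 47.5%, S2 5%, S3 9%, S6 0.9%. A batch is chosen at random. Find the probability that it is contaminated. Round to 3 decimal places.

0.239

Prior × likelihood for each hypothesis:
  S1: 0.43 × 0.475 = 0.20425
  S2: 0.27 × 0.05 = 0.0135
  S3: 0.23 × 0.09 = 0.0207
  S6: 0.07 × 0.009 = 0.00063
P(contaminated) = 0.20425 + 0.0135 + 0.0207 + 0.00063 = 0.23908 → 0.239.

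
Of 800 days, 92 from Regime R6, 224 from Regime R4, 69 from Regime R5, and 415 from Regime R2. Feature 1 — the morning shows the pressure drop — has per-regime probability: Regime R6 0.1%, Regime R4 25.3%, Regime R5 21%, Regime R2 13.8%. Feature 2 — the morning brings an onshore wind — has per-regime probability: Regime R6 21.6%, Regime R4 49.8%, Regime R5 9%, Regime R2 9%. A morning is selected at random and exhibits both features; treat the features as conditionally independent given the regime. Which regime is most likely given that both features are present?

Regime R4

Unnormalized posteriors (prior × likelihood):
  Regime R6: 0.115 × 0.001 × 0.216 = 0.00002484
  Regime R4: 0.28 × 0.253 × 0.498 = 0.03527832
  Regime R5: 0.08625 × 0.21 × 0.09 = 0.001630125
  Regime R2: 0.51875 × 0.138 × 0.09 = 0.006442875
Sum = 0.04337616.
Largest term belongs to Regime R4, so Regime R4 is most probable.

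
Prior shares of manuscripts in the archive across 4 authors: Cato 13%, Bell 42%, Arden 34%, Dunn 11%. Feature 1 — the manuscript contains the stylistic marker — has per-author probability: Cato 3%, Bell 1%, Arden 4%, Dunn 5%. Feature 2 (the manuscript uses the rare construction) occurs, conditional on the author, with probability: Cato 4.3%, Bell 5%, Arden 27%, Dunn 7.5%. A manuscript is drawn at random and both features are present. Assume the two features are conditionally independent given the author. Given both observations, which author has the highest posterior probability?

Arden

Compute prior × likelihood for every hypothesis:
  Cato: 0.13 × 0.03 × 0.043 = 0.0001677
  Bell: 0.42 × 0.01 × 0.05 = 0.00021
  Arden: 0.34 × 0.04 × 0.27 = 0.003672
  Dunn: 0.11 × 0.05 × 0.075 = 0.0004125
Normalizing constant = 0.0044622.
Largest term belongs to Arden, so Arden is most probable.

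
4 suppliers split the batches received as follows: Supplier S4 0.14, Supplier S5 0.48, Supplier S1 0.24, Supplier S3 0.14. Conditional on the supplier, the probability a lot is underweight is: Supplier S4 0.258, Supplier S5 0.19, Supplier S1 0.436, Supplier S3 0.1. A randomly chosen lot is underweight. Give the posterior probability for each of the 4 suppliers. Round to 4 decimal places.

Supplier S4 0.1469, Supplier S5 0.3708, Supplier S1 0.4254, Supplier S3 0.0569

Compute prior × likelihood for every hypothesis:
  Supplier S4: 0.14 × 0.258 = 0.03612
  Supplier S5: 0.48 × 0.19 = 0.0912
  Supplier S1: 0.24 × 0.436 = 0.10464
  Supplier S3: 0.14 × 0.1 = 0.014
Sum = 0.24596.
P(Supplier S4 | underweight) = 0.03612/0.24596 ≈ 0.1469
P(Supplier S5 | underweight) = 0.0912/0.24596 ≈ 0.3708
P(Supplier S1 | underweight) = 0.10464/0.24596 ≈ 0.4254
P(Supplier S3 | underweight) = 0.014/0.24596 ≈ 0.0569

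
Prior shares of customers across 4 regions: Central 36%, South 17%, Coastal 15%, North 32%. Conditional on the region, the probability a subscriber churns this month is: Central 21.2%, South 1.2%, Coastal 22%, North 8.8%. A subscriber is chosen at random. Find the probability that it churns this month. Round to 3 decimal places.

0.140

Compute prior × likelihood for every hypothesis:
  Central: 0.36 × 0.212 = 0.07632
  South: 0.17 × 0.012 = 0.00204
  Coastal: 0.15 × 0.22 = 0.033
  North: 0.32 × 0.088 = 0.02816
P(churn) = 0.07632 + 0.00204 + 0.033 + 0.02816 = 0.13952 → 0.140.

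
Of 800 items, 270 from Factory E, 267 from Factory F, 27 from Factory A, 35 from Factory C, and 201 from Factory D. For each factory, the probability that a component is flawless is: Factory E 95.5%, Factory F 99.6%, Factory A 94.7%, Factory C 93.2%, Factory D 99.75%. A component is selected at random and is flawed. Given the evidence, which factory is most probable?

Factory E

Taking complements, P(flawed | each) = Factory E 0.045, Factory F 0.004, Factory A 0.053, Factory C 0.068, Factory D 0.0025.
Unnormalized posteriors (prior × likelihood):
  Factory E: 0.3375 × 0.045 = 0.0151875
  Factory F: 0.33375 × 0.004 = 0.001335
  Factory A: 0.03375 × 0.053 = 0.00178875
  Factory C: 0.04375 × 0.068 = 0.002975
  Factory D: 0.25125 × 0.0025 = 0.000628125
Sum = 0.021914375.
Largest term belongs to Factory E, so Factory E is most probable.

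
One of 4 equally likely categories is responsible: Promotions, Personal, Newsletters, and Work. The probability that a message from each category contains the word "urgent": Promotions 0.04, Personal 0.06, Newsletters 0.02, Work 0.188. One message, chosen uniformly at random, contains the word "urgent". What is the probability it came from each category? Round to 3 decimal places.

Promotions 0.130, Personal 0.195, Newsletters 0.065, Work 0.610

With a uniform prior (1/4 each), posterior ∝ likelihood:
  Promotions: 0.04
  Personal: 0.06
  Newsletters: 0.02
  Work: 0.188
Total = 0.308.
P(Promotions | urgent-flag) = 0.04/0.308 ≈ 0.130
P(Personal | urgent-flag) = 0.06/0.308 ≈ 0.195
P(Newsletters | urgent-flag) = 0.02/0.308 ≈ 0.065
P(Work | urgent-flag) = 0.188/0.308 ≈ 0.610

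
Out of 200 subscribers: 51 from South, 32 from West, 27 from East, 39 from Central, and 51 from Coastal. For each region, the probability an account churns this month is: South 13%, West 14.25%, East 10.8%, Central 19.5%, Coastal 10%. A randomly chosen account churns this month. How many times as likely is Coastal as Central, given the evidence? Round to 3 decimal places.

Prior × likelihood for each hypothesis:
  South: 0.255 × 0.13 = 0.03315
  West: 0.16 × 0.1425 = 0.0228
  East: 0.135 × 0.108 = 0.01458
  Central: 0.195 × 0.195 = 0.038025
  Coastal: 0.255 × 0.1 = 0.0255
Sum = 0.134055.
The ratio is 0.0255 / 0.038025 (the normalizer cancels) = 0.671.

0.671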